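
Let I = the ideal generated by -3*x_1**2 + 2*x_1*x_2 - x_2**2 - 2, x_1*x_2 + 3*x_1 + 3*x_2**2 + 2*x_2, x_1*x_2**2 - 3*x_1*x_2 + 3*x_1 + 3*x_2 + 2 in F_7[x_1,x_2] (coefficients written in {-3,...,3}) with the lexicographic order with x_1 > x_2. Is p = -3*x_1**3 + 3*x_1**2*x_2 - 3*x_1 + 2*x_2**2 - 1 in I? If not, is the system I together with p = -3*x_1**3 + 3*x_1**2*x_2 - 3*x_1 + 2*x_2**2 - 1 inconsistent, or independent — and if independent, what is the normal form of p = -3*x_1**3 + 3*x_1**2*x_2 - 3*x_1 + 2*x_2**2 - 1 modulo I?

-3*x_1**3 + 3*x_1**2*x_2 - 3*x_1 + 2*x_2**2 - 1 lies in I (it reduces to 0).

First compute the reduced Gröbner basis of I by Buchberger's algorithm.
f_1 = -3*x_1**2 + 2*x_1*x_2 - x_2**2 - 2, LT = x_1**2.
f_2 = x_1*x_2 + 3*x_1 + 3*x_2**2 + 2*x_2, LT = x_1*x_2.
f_3 = x_1*x_2**2 - 3*x_1*x_2 + 3*x_1 + 3*x_2 + 2, LT = x_1*x_2**2.

S(f_1,f_2): lcm = x_1**2*x_2. S = -3*x_1**2 + x_1*x_2**2 - 2*x_1*x_2 - 2*x_2**3 + 3*x_2.
  reduce S modulo (f_1, f_2, f_3):
  remainder 2*x_2**3 - x_2**2 + 3*x_2 + 2 ≠ 0; add h_4 = 2*x_2**3 - x_2**2 + 3*x_2 + 2 to the basis.

S(f_1,f_3): lcm = x_1**2*x_2**2. S = 3*x_1**2*x_2 - 3*x_1**2 - 3*x_1*x_2**3 - 3*x_1*x_2 - 2*x_1 - 2*x_2**4 + 3*x_2**2.
  reduce S modulo (f_1, f_2, f_3, h_4):
  remainder -2*x_2**2 - 3*x_2 + 2 ≠ 0; add h_5 = -2*x_2**2 - 3*x_2 + 2 to the basis.

S(f_2,f_3): lcm = x_1*x_2**2. S = -x_1*x_2 - 3*x_1 + 3*x_2**3 + 2*x_2**2 - 3*x_2 - 2.
  reduce S modulo (f_1, f_2, f_3, h_4, h_5):
  remainder -3*x_2 - 2 ≠ 0; add h_6 = -3*x_2 - 2 to the basis.

The other S-polynomials (S(f_1,h_4), S(f_2,h_4), S(f_3,h_4), S(f_1,h_5), S(f_2,h_5), S(f_3,h_5), S(h_4,h_5), S(f_1,h_6), S(f_2,h_6), S(f_3,h_6), S(h_4,h_6), S(h_5,h_6)) all reduce to 0 modulo the current basis, so we have a Gröbner basis.
Inter-reduce: drop elements whose leading term is divisible by another's, tail-reduce, and make monic.
Reduced Gröbner basis: {x_1**2 + 2*x_1 - 1, x_2 + 3}.
Label its elements g_1 = x_1**2 + 2*x_1 - 1, g_2 = x_2 + 3.

Reduce p = -3*x_1**3 + 3*x_1**2*x_2 - 3*x_1 + 2*x_2**2 - 1 modulo G:
  leading term x_1**3: subtract (-3*x_1)·g_1 from -3*x_1**3 + 3*x_1**2*x_2 - 3*x_1 + 2*x_2**2 - 1 → 3*x_1**2*x_2 - x_1**2 + x_1 + 2*x_2**2 - 1
  leading term x_1**2*x_2: subtract (3*x_2)·g_1 from 3*x_1**2*x_2 - x_1**2 + x_1 + 2*x_2**2 - 1 → -x_1**2 + x_1*x_2 + x_1 + 2*x_2**2 + 3*x_2 - 1
  leading term x_1**2: subtract (-1)·g_1 from -x_1**2 + x_1*x_2 + x_1 + 2*x_2**2 + 3*x_2 - 1 → x_1*x_2 + 3*x_1 + 2*x_2**2 + 3*x_2 - 2
  leading term x_1*x_2: subtract (x_1)·g_2 from x_1*x_2 + 3*x_1 + 2*x_2**2 + 3*x_2 - 2 → 2*x_2**2 + 3*x_2 - 2
  leading term x_2**2: subtract (2*x_2)·g_2 from 2*x_2**2 + 3*x_2 - 2 → -3*x_2 - 2
  leading term x_2: subtract (-3)·g_2 from -3*x_2 - 2 → 0
  normal form = 0.
Since the normal form is 0, p ∈ I.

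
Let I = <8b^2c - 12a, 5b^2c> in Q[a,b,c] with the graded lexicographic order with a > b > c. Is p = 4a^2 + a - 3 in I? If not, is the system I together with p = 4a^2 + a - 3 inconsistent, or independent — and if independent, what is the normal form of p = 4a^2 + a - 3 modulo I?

Adjoining 4a^2 + a - 3 makes the ideal the whole ring: the system is inconsistent.

First compute the reduced Gröbner basis of I by Buchberger's algorithm.
f_1 = 8b^2c - 12a, LT = b^2c.
f_2 = 5b^2c, LT = b^2c.

S(f_1,f_2): lcm = b^2c. S = -3/2a.
  leading term a: no divisor's leading term divides it; move -3/2a to the remainder.
  remainder -3/2a ≠ 0; add h_3 = -3/2a to the basis.

S(f_1,h_3): leading monomials are coprime, so the S-polynomial reduces to 0 (Buchberger's first criterion).
S(f_2,h_3): leading monomials are coprime, so the S-polynomial reduces to 0 (Buchberger's first criterion).
Every S-polynomial of the final basis reduces to 0, so we have a Gröbner basis.
Inter-reduce: drop elements whose leading term is divisible by another's, tail-reduce, and make monic.
Reduced Gröbner basis: {b^2c, a}.
Label its elements g_1 = b^2c, g_2 = a.

Reduce p = 4a^2 + a - 3 modulo G:
  leading term a^2: subtract (4a)·g_2 from 4a^2 + a - 3 → a - 3
  leading term a: subtract (1)·g_2 from a - 3 → -3
  leading term 1: no divisor's leading term divides it; move -3 to the remainder.
  normal form = -3.
The normal form is nonzero, so p ∉ I. Since p minus its normal form lies in I, I + (p) = I + (r) where r = -3; decide whether this ideal is the whole ring.
Here r = -3 is a nonzero constant, hence a unit: 1 ∈ I + (p), the Gröbner basis of I + (p) is {1}, and the enlarged system has no common solution — adjoining p is inconsistent.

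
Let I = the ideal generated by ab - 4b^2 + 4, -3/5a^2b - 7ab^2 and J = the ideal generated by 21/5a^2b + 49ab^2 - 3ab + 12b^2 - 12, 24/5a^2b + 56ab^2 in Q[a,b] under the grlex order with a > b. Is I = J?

Two ideals are equal iff their reduced Gröbner bases coincide (the reduced basis is unique for a fixed ordering).
Buchberger on the first generating set:
f_1 = ab - 4b^2 + 4, LT = ab.
f_2 = -3/5a^2b - 7ab^2, LT = a^2b.

S(f_1,f_2): lcm = a^2b. S = -47/3ab^2 + 4a.
  leading term ab^2: subtract (-47/3b)·f_1 from -47/3ab^2 + 4a → -188/3b^3 + 4a + 188/3b
  leading term b^3: no divisor's leading term divides it; move -188/3b^3 to the remainder.
  leading term a: no divisor's leading term divides it; move 4a to the remainder.
  leading term b: no divisor's leading term divides it; move 188/3b to the remainder.
  remainder -188/3b^3 + 4a + 188/3b ≠ 0; add g_3 = -188/3b^3 + 4a + 188/3b to the basis.

S(f_1,g_3): lcm = ab^3. S = -4b^4 + 3/47a^2 + ab + 4b^2.
  leading term b^4: subtract (3/47b)·g_3 from -4b^4 + 3/47a^2 + ab + 4b^2 → 3/47a^2 + 35/47ab
  leading term a^2: no divisor's leading term divides it; move 3/47a^2 to the remainder.
  leading term ab: subtract (35/47)·f_1 from 35/47ab → 140/47b^2 - 140/47
  leading term b^2: no divisor's leading term divides it; move 140/47b^2 to the remainder.
  leading term 1: no divisor's leading term divides it; move -140/47 to the remainder.
  remainder 3/47a^2 + 140/47b^2 - 140/47 ≠ 0; add g_4 = 3/47a^2 + 140/47b^2 - 140/47 to the basis.

The other S-polynomials (S(f_2,g_3), S(f_1,g_4), S(f_2,g_4), S(g_3,g_4)) all reduce to 0 modulo the current basis, so we have a Gröbner basis.
Inter-reduce: drop elements whose leading term is divisible by another's, tail-reduce, and make monic.
Reduced Gröbner basis: {b^3 - 3/47a - b, a^2 + 140/3b^2 - 140/3, ab - 4b^2 + 4}.

Buchberger on the second generating set:
h_1 = 21/5a^2b + 49ab^2 - 3ab + 12b^2 - 12, LT = a^2b.
h_2 = 24/5a^2b + 56ab^2, LT = a^2b.

S(h_1,h_2): lcm = a^2b. S = -5/7ab + 20/7b^2 - 20/7.
  leading term ab: no divisor's leading term divides it; move -5/7ab to the remainder.
  leading term b^2: no divisor's leading term divides it; move 20/7b^2 to the remainder.
  leading term 1: no divisor's leading term divides it; move -20/7 to the remainder.
  remainder -5/7ab + 20/7b^2 - 20/7 ≠ 0; add k_3 = -5/7ab + 20/7b^2 - 20/7 to the basis.

S(h_1,k_3): lcm = a^2b. S = 47/3ab^2 - 5/7ab + 20/7b^2 - 4a - 20/7.
  leading term ab^2: subtract (-329/15b)·k_3 from 47/3ab^2 - 5/7ab + 20/7b^2 - 4a - 20/7 → 188/3b^3 - 5/7ab + 20/7b^2 - 4a - 188/3b - 20/7
  leading term b^3: no divisor's leading term divides it; move 188/3b^3 to the remainder.
  leading term ab: subtract (1)·k_3 from -5/7ab + 20/7b^2 - 4a - 188/3b - 20/7 → -4a - 188/3b
  leading term a: no divisor's leading term divides it; move -4a to the remainder.
  leading term b: no divisor's leading term divides it; move -188/3b to the remainder.
  remainder 188/3b^3 - 4a - 188/3b ≠ 0; add k_4 = 188/3b^3 - 4a - 188/3b to the basis.

S(h_1,k_4): lcm = a^2b^3. S = 35/3ab^4 - 5/7ab^3 + 20/7b^4 + 3/47a^3 + a^2b - 20/7b^2.
  leading term ab^4: subtract (-49/3b^3)·k_3 from 35/3ab^4 - 5/7ab^3 + 20/7b^4 + 3/47a^3 + a^2b - 20/7b^2 → 140/3b^5 - 5/7ab^3 + 20/7b^4 + 3/47a^3 + a^2b - 140/3b^3 - 20/7b^2
  leading term b^5: subtract (35/47b^2)·k_4 from 140/3b^5 - 5/7ab^3 + 20/7b^4 + 3/47a^3 + a^2b - 140/3b^3 - 20/7b^2 → -5/7ab^3 + 20/7b^4 + 3/47a^3 + a^2b + 140/47ab^2 - 20/7b^2
  leading term ab^3: subtract (b^2)·k_3 from -5/7ab^3 + 20/7b^4 + 3/47a^3 + a^2b + 140/47ab^2 - 20/7b^2 → 3/47a^3 + a^2b + 140/47ab^2
  leading term a^3: no divisor's leading term divides it; move 3/47a^3 to the remainder.
  leading term a^2b: subtract (5/21)·h_1 from a^2b + 140/47ab^2 → -1225/141ab^2 + 5/7ab - 20/7b^2 + 20/7
  leading term ab^2: subtract (1715/141b)·k_3 from -1225/141ab^2 + 5/7ab - 20/7b^2 + 20/7 → -4900/141b^3 + 5/7ab - 20/7b^2 + 4900/141b + 20/7
  leading term b^3: subtract (-1225/2209)·k_4 from -4900/141b^3 + 5/7ab - 20/7b^2 + 4900/141b + 20/7 → 5/7ab - 20/7b^2 - 4900/2209a + 20/7
  leading term ab: subtract (-1)·k_3 from 5/7ab - 20/7b^2 - 4900/2209a + 20/7 → -4900/2209a
  leading term a: no divisor's leading term divides it; move -4900/2209a to the remainder.
  remainder 3/47a^3 - 4900/2209a ≠ 0; add k_5 = 3/47a^3 - 4900/2209a to the basis.

S(k_3,k_4): lcm = ab^3. S = -4b^4 + 3/47a^2 + ab + 4b^2.
  leading term b^4: subtract (-3/47b)·k_4 from -4b^4 + 3/47a^2 + ab + 4b^2 → 3/47a^2 + 35/47ab
  leading term a^2: no divisor's leading term divides it; move 3/47a^2 to the remainder.
  leading term ab: subtract (-49/47)·k_3 from 35/47ab → 140/47b^2 - 140/47
  leading term b^2: no divisor's leading term divides it; move 140/47b^2 to the remainder.
  leading term 1: no divisor's leading term divides it; move -140/47 to the remainder.
  remainder 3/47a^2 + 140/47b^2 - 140/47 ≠ 0; add k_6 = 3/47a^2 + 140/47b^2 - 140/47 to the basis.

The other S-polynomials (S(h_2,k_3), S(h_2,k_4), S(h_1,k_5), S(h_2,k_5), S(k_3,k_5), S(k_4,k_5), S(h_1,k_6), S(h_2,k_6), S(k_3,k_6), S(k_4,k_6), S(k_5,k_6)) all reduce to 0 modulo the current basis, so we have a Gröbner basis.
Inter-reduce: drop elements whose leading term is divisible by another's, tail-reduce, and make monic.
Reduced Gröbner basis: {b^3 - 3/47a - b, a^2 + 140/3b^2 - 140/3, ab - 4b^2 + 4}.

The two bases agree; hence the ideals are identical.

Yes, the ideals are equal.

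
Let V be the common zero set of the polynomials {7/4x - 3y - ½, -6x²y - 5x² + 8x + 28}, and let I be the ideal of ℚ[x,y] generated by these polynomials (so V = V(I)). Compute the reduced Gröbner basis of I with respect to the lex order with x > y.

G = {x - 12/7y - 2/7, y³ + 7/6y² - 17/36y - 61/36}

The reduced Gröbner basis is the canonical form of the ideal for this ordering.

f_1 = 7/4x - 3y - ½, LT = x.
f_2 = -6x²y - 5x² + 8x + 28, LT = x²y.

S(f_1,f_2): lcm = x²y. S = -⅚x² - 12/7xy² - 2/7xy + 4/3x + 14/3.
  leading term x²: subtract (-10/21x)·f_1 from -⅚x² - 12/7xy² - 2/7xy + 4/3x + 14/3 → -12/7xy² - 12/7xy + 23/21x + 14/3
  leading term xy²: subtract (-48/49y²)·f_1 from -12/7xy² - 12/7xy + 23/21x + 14/3 → -12/7xy + 23/21x - 144/49y³ - 24/49y² + 14/3
  leading term xy: subtract (-48/49y)·f_1 from -12/7xy + 23/21x - 144/49y³ - 24/49y² + 14/3 → 23/21x - 144/49y³ - 24/7y² - 24/49y + 14/3
  leading term x: subtract (92/147)·f_1 from 23/21x - 144/49y³ - 24/7y² - 24/49y + 14/3 → -144/49y³ - 24/7y² + 68/49y + 244/49
  leading term y³: no divisor's leading term divides it; move -144/49y³ to the remainder.
  leading term y²: no divisor's leading term divides it; move -24/7y² to the remainder.
  leading term y: no divisor's leading term divides it; move 68/49y to the remainder.
  leading term 1: no divisor's leading term divides it; move 244/49 to the remainder.
  remainder -144/49y³ - 24/7y² + 68/49y + 244/49 ≠ 0; add g_3 = -144/49y³ - 24/7y² + 68/49y + 244/49 to the basis.

The other S-polynomials (S(f_1,g_3), S(f_2,g_3)) all reduce to 0 modulo the current basis, so we have a Gröbner basis.
Inter-reduce: drop elements whose leading term is divisible by another's, tail-reduce, and make monic.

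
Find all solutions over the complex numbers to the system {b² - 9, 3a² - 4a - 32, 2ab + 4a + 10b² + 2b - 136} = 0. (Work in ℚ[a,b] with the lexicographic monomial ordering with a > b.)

{(4, 3)}

Compute a lex Gröbner basis by Buchberger's algorithm.
f_1 = b² - 9, LT = b².
f_2 = 3a² - 4a - 32, LT = a².
f_3 = 2ab + 4a + 10b² + 2b - 136, LT = ab.

S(f_1,f_3): lcm = ab². S = -2ab - 9a - 5b³ - b² + 68b.
  leading term ab: subtract (-1)·f_3 from -2ab - 9a - 5b³ - b² + 68b → -5a - 5b³ + 9b² + 70b - 136
  leading term a: no divisor's leading term divides it; move -5a to the remainder.
  leading term b³: subtract (-5b)·f_1 from -5b³ + 9b² + 70b - 136 → 9b² + 25b - 136
  leading term b²: subtract (9)·f_1 from 9b² + 25b - 136 → 25b - 55
  leading term b: no divisor's leading term divides it; move 25b to the remainder.
  leading term 1: no divisor's leading term divides it; move -55 to the remainder.
  remainder -5a + 25b - 55 ≠ 0; add h_4 = -5a + 25b - 55 to the basis.

S(f_2,f_3): lcm = a²b. S = -2a² - 5ab² - 7/3ab + 68a - 32/3b.
  leading term a²: subtract (-⅔)·f_2 from -2a² - 5ab² - 7/3ab + 68a - 32/3b → -5ab² - 7/3ab + 196/3a - 32/3b - 64/3
  leading term ab²: subtract (-5a)·f_1 from -5ab² - 7/3ab + 196/3a - 32/3b - 64/3 → -7/3ab + 61/3a - 32/3b - 64/3
  leading term ab: subtract (-7/6)·f_3 from -7/3ab + 61/3a - 32/3b - 64/3 → 25a + 35/3b² - 25/3b - 180
  leading term a: subtract (-5)·h_4 from 25a + 35/3b² - 25/3b - 180 → 35/3b² + 350/3b - 455
  leading term b²: subtract (35/3)·f_1 from 35/3b² + 350/3b - 455 → 350/3b - 350
  leading term b: no divisor's leading term divides it; move 350/3b to the remainder.
  leading term 1: no divisor's leading term divides it; move -350 to the remainder.
  remainder 350/3b - 350 ≠ 0; add h_5 = 350/3b - 350 to the basis.

The other S-polynomials (S(f_1,f_2), S(f_1,h_4), S(f_2,h_4), S(f_3,h_4), S(f_1,h_5), S(f_2,h_5), S(f_3,h_5), S(h_4,h_5)) all reduce to 0 modulo the current basis, so we have a Gröbner basis.
Inter-reduce: drop elements whose leading term is divisible by another's, tail-reduce, and make monic.
Reduced Gröbner basis: {a - 4, b - 3}.

Since the basis is lex-ordered, b - 3 is univariate in b. Its roots are {3}. Back-substituting each root into the other basis elements fixes the other coordinates.
  b = 3: the earlier basis element becomes a - 4 = 0, giving a = 4 — point (4, 3).
Each listed point satisfies every original equation (direct substitution).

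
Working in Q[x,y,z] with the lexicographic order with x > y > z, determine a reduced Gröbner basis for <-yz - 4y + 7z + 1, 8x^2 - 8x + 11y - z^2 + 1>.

f_1 = -yz - 4y + 7z + 1, LT = yz.
f_2 = 8x^2 - 8x + 11y - z^2 + 1, LT = x^2.

The S-polynomials (S(f_1,f_2)) all reduce to 0 modulo the current basis, so we have a Gröbner basis.

G = {x^2 - x + 11/8y - 1/8z^2 + 1/8, yz + 4y - 7z - 1}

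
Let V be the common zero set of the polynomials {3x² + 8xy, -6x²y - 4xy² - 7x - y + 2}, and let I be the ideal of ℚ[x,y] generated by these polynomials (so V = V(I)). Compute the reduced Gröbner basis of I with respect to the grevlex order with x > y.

G = {y³ - 41/32x - 127/32y - 1/16, x² - 64/9y² + 16/3x + 128/9y, xy + 8/3y² - 2x - 16/3y}

f_1 = 3x² + 8xy, LT = x².
f_2 = -6x²y - 4xy² - 7x - y + 2, LT = x²y.

S(f_1,f_2): lcm = x²y. S = 2xy² - 7/6x - ⅙y + ⅓.
  leading term xy²: no divisor's leading term divides it; move 2xy² to the remainder.
  leading term x: no divisor's leading term divides it; move -7/6x to the remainder.
  leading term y: no divisor's leading term divides it; move -⅙y to the remainder.
  leading term 1: no divisor's leading term divides it; move ⅓ to the remainder.
  remainder 2xy² - 7/6x - ⅙y + ⅓ ≠ 0; add g_3 = 2xy² - 7/6x - ⅙y + ⅓ to the basis.

S(f_1,g_3): lcm = x²y². S = 8/3xy³ + 7/12x² + 1/12xy - ⅙x.
  leading term xy³: subtract (4/3y)·g_3 from 8/3xy³ + 7/12x² + 1/12xy - ⅙x → 7/12x² + 59/36xy + 2/9y² - ⅙x - 4/9y
  leading term x²: subtract (7/36)·f_1 from 7/12x² + 59/36xy + 2/9y² - ⅙x - 4/9y → 1/12xy + 2/9y² - ⅙x - 4/9y
  leading term xy: no divisor's leading term divides it; move 1/12xy to the remainder.
  leading term y²: no divisor's leading term divides it; move 2/9y² to the remainder.
  leading term x: no divisor's leading term divides it; move -⅙x to the remainder.
  leading term y: no divisor's leading term divides it; move -4/9y to the remainder.
  remainder 1/12xy + 2/9y² - ⅙x - 4/9y ≠ 0; add g_4 = 1/12xy + 2/9y² - ⅙x - 4/9y to the basis.

S(g_3,g_4): lcm = xy². S = -8/3y³ + 2xy + 16/3y² - 7/12x - 1/12y + ⅙.
  leading term y³: no divisor's leading term divides it; move -8/3y³ to the remainder.
  leading term xy: subtract (24)·g_4 from 2xy + 16/3y² - 7/12x - 1/12y + ⅙ → 41/12x + 127/12y + ⅙
  leading term x: no divisor's leading term divides it; move 41/12x to the remainder.
  leading term y: no divisor's leading term divides it; move 127/12y to the remainder.
  leading term 1: no divisor's leading term divides it; move ⅙ to the remainder.
  remainder -8/3y³ + 41/12x + 127/12y + ⅙ ≠ 0; add g_5 = -8/3y³ + 41/12x + 127/12y + ⅙ to the basis.

The other S-polynomials (S(f_2,g_3), S(f_1,g_4), S(f_2,g_4), S(f_1,g_5), S(f_2,g_5), S(g_3,g_5), S(g_4,g_5)) all reduce to 0 modulo the current basis, so we have a Gröbner basis.
Inter-reduce: drop elements whose leading term is divisible by another's, tail-reduce, and make monic.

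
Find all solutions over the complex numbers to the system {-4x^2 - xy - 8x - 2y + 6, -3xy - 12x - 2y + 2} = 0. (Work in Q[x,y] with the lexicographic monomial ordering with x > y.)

Compute a lex Gröbner basis by Buchberger's algorithm.
f_1 = -4x^2 - xy - 8x - 2y + 6, LT = x^2.
f_2 = -3xy - 12x - 2y + 2, LT = xy.

S(f_1,f_2): lcm = x^2y. S = -4x^2 + 1/4xy^2 + 4/3xy + 2/3x + 1/2y^2 - 3/2y.
  leading term x^2: subtract (1)·f_1 from -4x^2 + 1/4xy^2 + 4/3xy + 2/3x + 1/2y^2 - 3/2y → 1/4xy^2 + 7/3xy + 26/3x + 1/2y^2 + 1/2y - 6
  leading term xy^2: subtract (-1/12y)·f_2 from 1/4xy^2 + 7/3xy + 26/3x + 1/2y^2 + 1/2y - 6 → 4/3xy + 26/3x + 1/3y^2 + 2/3y - 6
  leading term xy: subtract (-4/9)·f_2 from 4/3xy + 26/3x + 1/3y^2 + 2/3y - 6 → 10/3x + 1/3y^2 - 2/9y - 46/9
  leading term x: no divisor's leading term divides it; move 10/3x to the remainder.
  leading term y^2: no divisor's leading term divides it; move 1/3y^2 to the remainder.
  leading term y: no divisor's leading term divides it; move -2/9y to the remainder.
  leading term 1: no divisor's leading term divides it; move -46/9 to the remainder.
  remainder 10/3x + 1/3y^2 - 2/9y - 46/9 ≠ 0; add h_3 = 10/3x + 1/3y^2 - 2/9y - 46/9 to the basis.

S(f_1,h_3): lcm = x^2. S = -1/10xy^2 + 19/60xy + 53/15x + 1/2y - 3/2.
  leading term xy^2: subtract (1/30y)·f_2 from -1/10xy^2 + 19/60xy + 53/15x + 1/2y - 3/2 → 43/60xy + 53/15x + 1/15y^2 + 13/30y - 3/2
  leading term xy: subtract (-43/180)·f_2 from 43/60xy + 53/15x + 1/15y^2 + 13/30y - 3/2 → 2/3x + 1/15y^2 - 2/45y - 46/45
  leading term x: subtract (1/5)·h_3 from 2/3x + 1/15y^2 - 2/45y - 46/45 → 0
  remainder 0.

S(f_2,h_3): lcm = xy. S = 4x - 1/10y^3 + 1/15y^2 + 11/5y - 2/3.
  leading term x: subtract (6/5)·h_3 from 4x - 1/10y^3 + 1/15y^2 + 11/5y - 2/3 → -1/10y^3 - 1/3y^2 + 37/15y + 82/15
  leading term y^3: no divisor's leading term divides it; move -1/10y^3 to the remainder.
  leading term y^2: no divisor's leading term divides it; move -1/3y^2 to the remainder.
  leading term y: no divisor's leading term divides it; move 37/15y to the remainder.
  leading term 1: no divisor's leading term divides it; move 82/15 to the remainder.
  remainder -1/10y^3 - 1/3y^2 + 37/15y + 82/15 ≠ 0; add h_4 = -1/10y^3 - 1/3y^2 + 37/15y + 82/15 to the basis.

S(f_1,h_4): leading monomials are coprime, so the S-polynomial reduces to 0 (Buchberger's first criterion).
S(f_2,h_4): lcm = xy^3. S = 2/3xy^2 + 74/3xy + 164/3x + 2/3y^3 - 2/3y^2.
  leading term xy^2: subtract (-2/9y)·f_2 from 2/3xy^2 + 74/3xy + 164/3x + 2/3y^3 - 2/3y^2 → 22xy + 164/3x + 2/3y^3 - 10/9y^2 + 4/9y
  leading term xy: subtract (-22/3)·f_2 from 22xy + 164/3x + 2/3y^3 - 10/9y^2 + 4/9y → -100/3x + 2/3y^3 - 10/9y^2 - 128/9y + 44/3
  leading term x: subtract (-10)·h_3 from -100/3x + 2/3y^3 - 10/9y^2 - 128/9y + 44/3 → 2/3y^3 + 20/9y^2 - 148/9y - 328/9
  leading term y^3: subtract (-20/3)·h_4 from 2/3y^3 + 20/9y^2 - 148/9y - 328/9 → 0
  remainder 0.

S(h_3,h_4): leading monomials are coprime, so the S-polynomial reduces to 0 (Buchberger's first criterion).
Every S-polynomial of the final basis reduces to 0, so we have a Gröbner basis.
Inter-reduce: drop elements whose leading term is divisible by another's, tail-reduce, and make monic.
Reduced Gröbner basis: {x + 1/10y^2 - 1/15y - 23/15, y^3 + 10/3y^2 - 74/3y - 164/3}.

A lex Gröbner basis eliminates variables successively. Here y^3 + 10/3y^2 - 74/3y - 164/3 depends only on y, with roots {-2, -2/3 + 5*sqrt(10)/3, -5*sqrt(10)/3 - 2/3}; lifting each root through the earlier basis elements recovers the full solutions.
  y = -2: the earlier basis element becomes x - 1 = 0, giving x = 1 — point (1, -2).
  y = -2/3 + 5*sqrt(10)/3: the earlier basis element becomes x - sqrt(10)/3 + 4/3 = 0, giving x = -4/3 + sqrt(10)/3 — point (-4/3 + sqrt(10)/3, -2/3 + 5*sqrt(10)/3).
  y = -5*sqrt(10)/3 - 2/3: the earlier basis element becomes x + sqrt(10)/3 + 4/3 = 0, giving x = -4/3 - sqrt(10)/3 — point (-4/3 - sqrt(10)/3, -5*sqrt(10)/3 - 2/3).
Substituting each solution back into the original system confirms all equations vanish.

{(1, -2), (-4/3 + sqrt(10)/3, -2/3 + 5*sqrt(10)/3), (-4/3 - sqrt(10)/3, -5*sqrt(10)/3 - 2/3)}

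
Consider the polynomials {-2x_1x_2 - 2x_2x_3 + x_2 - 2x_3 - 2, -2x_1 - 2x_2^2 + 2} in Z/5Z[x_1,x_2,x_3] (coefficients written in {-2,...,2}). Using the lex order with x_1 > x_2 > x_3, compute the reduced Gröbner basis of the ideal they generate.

G = {x_1 + x_2^2 - 1, x_2^3 - x_2x_3 + 2x_2 - x_3 - 1}

f_1 = -2x_1x_2 - 2x_2x_3 + x_2 - 2x_3 - 2, LT = x_1x_2.
f_2 = -2x_1 - 2x_2^2 + 2, LT = x_1.

S(f_1,f_2): lcm = x_1x_2. S = -x_2^3 + x_2x_3 - 2x_2 + x_3 + 1.
  leading term x_2^3: no divisor's leading term divides it; move -x_2^3 to the remainder.
  leading term x_2x_3: no divisor's leading term divides it; move x_2x_3 to the remainder.
  leading term x_2: no divisor's leading term divides it; move -2x_2 to the remainder.
  leading term x_3: no divisor's leading term divides it; move x_3 to the remainder.
  leading term 1: no divisor's leading term divides it; move 1 to the remainder.
  remainder -x_2^3 + x_2x_3 - 2x_2 + x_3 + 1 ≠ 0; add g_3 = -x_2^3 + x_2x_3 - 2x_2 + x_3 + 1 to the basis.

The other S-polynomials (S(f_1,g_3), S(f_2,g_3)) all reduce to 0 modulo the current basis, so we have a Gröbner basis.
Inter-reduce: drop elements whose leading term is divisible by another's, tail-reduce, and make monic.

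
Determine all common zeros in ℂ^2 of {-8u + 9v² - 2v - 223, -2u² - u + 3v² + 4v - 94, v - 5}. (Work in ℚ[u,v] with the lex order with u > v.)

{(-1, 5)}

Compute a lex Gröbner basis by Buchberger's algorithm.
f_1 = -8u + 9v² - 2v - 223, LT = u.
f_2 = -2u² - u + 3v² + 4v - 94, LT = u².
f_3 = v - 5, LT = v.

The S-polynomials (S(f_1,f_2), S(f_1,f_3), S(f_2,f_3)) all reduce to 0 modulo the current basis, so we have a Gröbner basis.
Inter-reduce: drop elements whose leading term is divisible by another's, tail-reduce, and make monic.
Reduced Gröbner basis: {u + 1, v - 5}.

Elimination: the polynomial v - 5 lies in the elimination ideal for v, so v ∈ {5}. For each such v, the remaining basis elements (now univariate) give the rest of the solution.
  v = 5: the earlier basis element becomes u + 1 = 0, giving u = -1 — point (-1, 5).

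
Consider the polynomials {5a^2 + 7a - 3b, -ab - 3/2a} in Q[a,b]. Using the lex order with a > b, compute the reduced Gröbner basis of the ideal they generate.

G = {a^2 + 7/5a - 3/5b, ab + 3/2a, b^2 + 3/2b}

The reduced Gröbner basis is the canonical form of the ideal for this ordering.

f_1 = 5a^2 + 7a - 3b, LT = a^2.
f_2 = -ab - 3/2a, LT = ab.

S(f_1,f_2): lcm = a^2b. S = -3/2a^2 + 7/5ab - 3/5b^2.
  reduce S modulo (f_1, f_2):
  remainder -3/5b^2 - 9/10b ≠ 0; add g_3 = -3/5b^2 - 9/10b to the basis.

The other S-polynomials (S(f_1,g_3), S(f_2,g_3)) all reduce to 0 modulo the current basis, so we have a Gröbner basis.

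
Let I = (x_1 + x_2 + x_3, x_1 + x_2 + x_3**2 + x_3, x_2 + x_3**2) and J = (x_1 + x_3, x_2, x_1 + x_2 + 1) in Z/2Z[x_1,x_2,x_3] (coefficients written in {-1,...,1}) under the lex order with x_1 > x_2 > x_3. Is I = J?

Two ideals are equal iff their reduced Gröbner bases coincide (the reduced basis is unique for a fixed ordering).
Buchberger on the first generating set:
f_1 = x_1 + x_2 + x_3, LT = x_1.
f_2 = x_1 + x_2 + x_3**2 + x_3, LT = x_1.
f_3 = x_2 + x_3**2, LT = x_2.

S(f_1,f_2): lcm = x_1. S = x_3**2.
  leading term x_3**2: no divisor's leading term divides it; move x_3**2 to the remainder.
  remainder x_3**2 ≠ 0; add g_4 = x_3**2 to the basis.

S(f_1,f_3): leading monomials are coprime, so the S-polynomial reduces to 0 (Buchberger's first criterion).
S(f_2,f_3): leading monomials are coprime, so the S-polynomial reduces to 0 (Buchberger's first criterion).
S(f_1,g_4): leading monomials are coprime, so the S-polynomial reduces to 0 (Buchberger's first criterion).
S(f_2,g_4): leading monomials are coprime, so the S-polynomial reduces to 0 (Buchberger's first criterion).
S(f_3,g_4): leading monomials are coprime, so the S-polynomial reduces to 0 (Buchberger's first criterion).
Every S-polynomial of the final basis reduces to 0, so we have a Gröbner basis.
Inter-reduce: drop elements whose leading term is divisible by another's, tail-reduce, and make monic.
Reduced Gröbner basis: {x_1 + x_3, x_2, x_3**2}.

Buchberger on the second generating set:
h_1 = x_1 + x_3, LT = x_1.
h_2 = x_2, LT = x_2.
h_3 = x_1 + x_2 + 1, LT = x_1.

S(h_1,h_2): leading monomials are coprime, so the S-polynomial reduces to 0 (Buchberger's first criterion).
S(h_1,h_3): lcm = x_1. S = x_2 + x_3 + 1.
  leading term x_2: subtract (1)·h_2 from x_2 + x_3 + 1 → x_3 + 1
  leading term x_3: no divisor's leading term divides it; move x_3 to the remainder.
  leading term 1: no divisor's leading term divides it; move 1 to the remainder.
  remainder x_3 + 1 ≠ 0; add k_4 = x_3 + 1 to the basis.

S(h_2,h_3): leading monomials are coprime, so the S-polynomial reduces to 0 (Buchberger's first criterion).
S(h_1,k_4): leading monomials are coprime, so the S-polynomial reduces to 0 (Buchberger's first criterion).
S(h_2,k_4): leading monomials are coprime, so the S-polynomial reduces to 0 (Buchberger's first criterion).
S(h_3,k_4): leading monomials are coprime, so the S-polynomial reduces to 0 (Buchberger's first criterion).
Every S-polynomial of the final basis reduces to 0, so we have a Gröbner basis.
Inter-reduce: drop elements whose leading term is divisible by another's, tail-reduce, and make monic.
Reduced Gröbner basis: {x_1 + 1, x_2, x_3 + 1}.

The bases are distinct; the ideals are different.

No, the ideals differ.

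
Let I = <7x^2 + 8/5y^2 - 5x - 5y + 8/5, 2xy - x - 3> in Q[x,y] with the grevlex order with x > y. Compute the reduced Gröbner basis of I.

G = {y^3 - 29/8y^2 + 105/16x + 41/16y - 83/16, x^2 + 8/35y^2 - 5/7x - 5/7y + 8/35, xy - 1/2x - 3/2}

f_1 = 7x^2 + 8/5y^2 - 5x - 5y + 8/5, LT = x^2.
f_2 = 2xy - x - 3, LT = xy.

S(f_1,f_2): lcm = x^2y. S = 8/35y^3 + 1/2x^2 - 5/7xy - 5/7y^2 + 3/2x + 8/35y.
  leading term y^3: no divisor's leading term divides it; move 8/35y^3 to the remainder.
  leading term x^2: subtract (1/14)·f_1 from 1/2x^2 - 5/7xy - 5/7y^2 + 3/2x + 8/35y → -5/7xy - 29/35y^2 + 13/7x + 41/70y - 4/35
  leading term xy: subtract (-5/14)·f_2 from -5/7xy - 29/35y^2 + 13/7x + 41/70y - 4/35 → -29/35y^2 + 3/2x + 41/70y - 83/70
  leading term y^2: no divisor's leading term divides it; move -29/35y^2 to the remainder.
  leading term x: no divisor's leading term divides it; move 3/2x to the remainder.
  leading term y: no divisor's leading term divides it; move 41/70y to the remainder.
  leading term 1: no divisor's leading term divides it; move -83/70 to the remainder.
  remainder 8/35y^3 - 29/35y^2 + 3/2x + 41/70y - 83/70 ≠ 0; add g_3 = 8/35y^3 - 29/35y^2 + 3/2x + 41/70y - 83/70 to the basis.

The other S-polynomials (S(f_1,g_3), S(f_2,g_3)) all reduce to 0 modulo the current basis, so we have a Gröbner basis.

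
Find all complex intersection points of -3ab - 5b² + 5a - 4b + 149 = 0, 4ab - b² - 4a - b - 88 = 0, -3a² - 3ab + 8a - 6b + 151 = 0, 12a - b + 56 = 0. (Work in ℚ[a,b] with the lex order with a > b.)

Compute a lex Gröbner basis by Buchberger's algorithm.
f_1 = -3ab + 5a - 5b² - 4b + 149, LT = ab.
f_2 = 4ab - 4a - b² - b - 88, LT = ab.
f_3 = -3a² - 3ab + 8a - 6b + 151, LT = a².
f_4 = 12a - b + 56, LT = a.

S(f_1,f_2): lcm = ab. S = -⅔a + 23/12b² + 19/12b - 83/3.
  leading term a: subtract (-1/18)·f_4 from -⅔a + 23/12b² + 19/12b - 83/3 → 23/12b² + 55/36b - 221/9
  leading term b²: no divisor's leading term divides it; move 23/12b² to the remainder.
  leading term b: no divisor's leading term divides it; move 55/36b to the remainder.
  leading term 1: no divisor's leading term divides it; move -221/9 to the remainder.
  remainder 23/12b² + 55/36b - 221/9 ≠ 0; add h_5 = 23/12b² + 55/36b - 221/9 to the basis.

S(f_1,f_3): lcm = a²b. S = -5/3a² + ⅔ab² + 4ab - 149/3a - 2b² + 151/3b.
  leading term a²: subtract (5/9)·f_3 from -5/3a² + ⅔ab² + 4ab - 149/3a - 2b² + 151/3b → ⅔ab² + 17/3ab - 487/9a - 2b² + 161/3b - 755/9
  leading term ab²: subtract (-2/9b)·f_1 from ⅔ab² + 17/3ab - 487/9a - 2b² + 161/3b - 755/9 → 61/9ab - 487/9a - 10/9b³ - 26/9b² + 781/9b - 755/9
  leading term ab: subtract (-61/27)·f_1 from 61/9ab - 487/9a - 10/9b³ - 26/9b² + 781/9b - 755/9 → -1156/27a - 10/9b³ - 383/27b² + 2099/27b + 6824/27
  leading term a: subtract (-289/81)·f_4 from -1156/27a - 10/9b³ - 383/27b² + 2099/27b + 6824/27 → -10/9b³ - 383/27b² + 6008/81b + 36656/81
  leading term b³: subtract (-40/69b)·h_5 from -10/9b³ - 383/27b² + 6008/81b + 36656/81 → -2753/207b² + 111664/1863b + 36656/81
  leading term b²: subtract (-11012/1587)·h_5 from -2753/207b² + 111664/1863b + 36656/81 → 3022517/42849b + 12090068/42849
  leading term b: no divisor's leading term divides it; move 3022517/42849b to the remainder.
  leading term 1: no divisor's leading term divides it; move 12090068/42849 to the remainder.
  remainder 3022517/42849b + 12090068/42849 ≠ 0; add h_6 = 3022517/42849b + 12090068/42849 to the basis.

The other S-polynomials (S(f_1,f_4), S(f_2,f_3), S(f_2,f_4), S(f_3,f_4), S(f_1,h_5), S(f_2,h_5), S(f_3,h_5), S(f_4,h_5), S(f_1,h_6), S(f_2,h_6), S(f_3,h_6), S(f_4,h_6), S(h_5,h_6)) all reduce to 0 modulo the current basis, so we have a Gröbner basis.
Inter-reduce: drop elements whose leading term is divisible by another's, tail-reduce, and make monic.
Reduced Gröbner basis: {a + 5, b + 4}.

From the last basis element, b + 4 = 0, so b takes values in {-4}. Each choice, substituted upward through the basis, yields the corresponding point(s) of the solution set.
  b = -4: the earlier basis element becomes a + 5 = 0, giving a = -5 — point (-5, -4).
Each listed point satisfies every original equation (direct substitution).

{(-5, -4)}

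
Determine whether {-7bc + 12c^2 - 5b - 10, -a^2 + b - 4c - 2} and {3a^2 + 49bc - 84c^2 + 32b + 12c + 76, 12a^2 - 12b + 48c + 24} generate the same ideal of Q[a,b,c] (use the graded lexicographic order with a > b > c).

Yes, the ideals are equal.

Two ideals are equal iff their reduced Gröbner bases coincide (the reduced basis is unique for a fixed ordering).
Buchberger on the first generating set:
f_1 = -7bc + 12c^2 - 5b - 10, LT = bc.
f_2 = -a^2 + b - 4c - 2, LT = a^2.

The S-polynomials (S(f_1,f_2)) all reduce to 0 modulo the current basis, so we have a Gröbner basis.
Inter-reduce: drop elements whose leading term is divisible by another's, tail-reduce, and make monic.
Reduced Gröbner basis: {a^2 - b + 4c + 2, bc - 12/7c^2 + 5/7b + 10/7}.

Buchberger on the second generating set:
h_1 = 3a^2 + 49bc - 84c^2 + 32b + 12c + 76, LT = a^2.
h_2 = 12a^2 - 12b + 48c + 24, LT = a^2.

S(h_1,h_2): lcm = a^2. S = 49/3bc - 28c^2 + 35/3b + 70/3.
  leading term bc: no divisor's leading term divides it; move 49/3bc to the remainder.
  leading term c^2: no divisor's leading term divides it; move -28c^2 to the remainder.
  leading term b: no divisor's leading term divides it; move 35/3b to the remainder.
  leading term 1: no divisor's leading term divides it; move 70/3 to the remainder.
  remainder 49/3bc - 28c^2 + 35/3b + 70/3 ≠ 0; add k_3 = 49/3bc - 28c^2 + 35/3b + 70/3 to the basis.

The other S-polynomials (S(h_1,k_3), S(h_2,k_3)) all reduce to 0 modulo the current basis, so we have a Gröbner basis.
Inter-reduce: drop elements whose leading term is divisible by another's, tail-reduce, and make monic.
Reduced Gröbner basis: {a^2 - b + 4c + 2, bc - 12/7c^2 + 5/7b + 10/7}.

These coincide, so the ideals are equal.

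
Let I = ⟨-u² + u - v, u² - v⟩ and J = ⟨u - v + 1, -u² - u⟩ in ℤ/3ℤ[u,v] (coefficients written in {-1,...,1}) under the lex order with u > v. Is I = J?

No, the ideals differ.

For a fixed monomial order, each ideal has a unique reduced Gröbner basis; comparing bases decides equality.
Buchberger on the first generating set:
f_1 = -u² + u - v, LT = u².
f_2 = u² - v, LT = u².

S(f_1,f_2): lcm = u². S = -u - v.
  reduce S modulo (f_1, f_2):
  remainder -u - v ≠ 0; add g_3 = -u - v to the basis.

S(f_1,g_3): lcm = u². S = -uv - u + v.
  reduce S modulo (f_1, f_2, g_3):
  remainder v² - v ≠ 0; add g_4 = v² - v to the basis.

The other S-polynomials (S(f_2,g_3), S(f_1,g_4), S(f_2,g_4), S(g_3,g_4)) all reduce to 0 modulo the current basis, so we have a Gröbner basis.
Inter-reduce: drop elements whose leading term is divisible by another's, tail-reduce, and make monic.
Reduced Gröbner basis: {u + v, v² - v}.

Buchberger on the second generating set:
h_1 = u - v + 1, LT = u.
h_2 = -u² - u, LT = u².

S(h_1,h_2): lcm = u². S = -uv.
  reduce S modulo (h_1, h_2):
  remainder -v² + v ≠ 0; add k_3 = -v² + v to the basis.

The other S-polynomials (S(h_1,k_3), S(h_2,k_3)) all reduce to 0 modulo the current basis, so we have a Gröbner basis.
Inter-reduce: drop elements whose leading term is divisible by another's, tail-reduce, and make monic.
Reduced Gröbner basis: {u - v + 1, v² - v}.

These differ, so the ideals are not equal.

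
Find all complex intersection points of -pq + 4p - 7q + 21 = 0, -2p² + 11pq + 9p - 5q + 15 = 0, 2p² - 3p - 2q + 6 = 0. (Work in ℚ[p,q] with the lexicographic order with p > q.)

{(0, 3)}

Compute a lex Gröbner basis by Buchberger's algorithm.
f_1 = -pq + 4p - 7q + 21, LT = pq.
f_2 = -2p² + 11pq + 9p - 5q + 15, LT = p².
f_3 = 2p² - 3p - 2q + 6, LT = p².

S(f_1,f_2): lcm = p²q. S = -4p² + 11/2pq² + 23/2pq - 21p - 5/2q² + 15/2q.
  leading term p²: subtract (2)·f_2 from -4p² + 11/2pq² + 23/2pq - 21p - 5/2q² + 15/2q → 11/2pq² - 21/2pq - 39p - 5/2q² + 35/2q - 30
  leading term pq²: subtract (-11/2q)·f_1 from 11/2pq² - 21/2pq - 39p - 5/2q² + 35/2q - 30 → 23/2pq - 39p - 41q² + 133q - 30
  leading term pq: subtract (-23/2)·f_1 from 23/2pq - 39p - 41q² + 133q - 30 → 7p - 41q² + 105/2q + 423/2
  leading term p: no divisor's leading term divides it; move 7p to the remainder.
  leading term q²: no divisor's leading term divides it; move -41q² to the remainder.
  leading term q: no divisor's leading term divides it; move 105/2q to the remainder.
  leading term 1: no divisor's leading term divides it; move 423/2 to the remainder.
  remainder 7p - 41q² + 105/2q + 423/2 ≠ 0; add h_4 = 7p - 41q² + 105/2q + 423/2 to the basis.

S(f_1,f_3): lcm = p²q. S = -4p² + 17/2pq - 21p + q² - 3q.
  leading term p²: subtract (2)·f_2 from -4p² + 17/2pq - 21p + q² - 3q → -27/2pq - 39p + q² + 7q - 30
  leading term pq: subtract (27/2)·f_1 from -27/2pq - 39p + q² + 7q - 30 → -93p + q² + 203/2q - 627/2
  leading term p: subtract (-93/7)·h_4 from -93p + q² + 203/2q - 627/2 → -3806/7q² + 799q + 17475/7
  leading term q²: no divisor's leading term divides it; move -3806/7q² to the remainder.
  leading term q: no divisor's leading term divides it; move 799q to the remainder.
  leading term 1: no divisor's leading term divides it; move 17475/7 to the remainder.
  remainder -3806/7q² + 799q + 17475/7 ≠ 0; add h_5 = -3806/7q² + 799q + 17475/7 to the basis.

S(f_2,f_3): lcm = p². S = -11/2pq - 3p + 7/2q - 21/2.
  leading term pq: subtract (11/2)·f_1 from -11/2pq - 3p + 7/2q - 21/2 → -25p + 42q - 126
  leading term p: subtract (-25/7)·h_4 from -25p + 42q - 126 → -1025/7q² + 459/2q + 8811/14
  leading term q²: subtract (1025/3806)·h_5 from -1025/7q² + 459/2q + 8811/14 → 27251/1903q - 81753/1903
  leading term q: no divisor's leading term divides it; move 27251/1903q to the remainder.
  leading term 1: no divisor's leading term divides it; move -81753/1903 to the remainder.
  remainder 27251/1903q - 81753/1903 ≠ 0; add h_6 = 27251/1903q - 81753/1903 to the basis.

The other S-polynomials (S(f_1,h_4), S(f_2,h_4), S(f_3,h_4), S(f_1,h_5), S(f_2,h_5), S(f_3,h_5), S(h_4,h_5), S(f_1,h_6), S(f_2,h_6), S(f_3,h_6), S(h_4,h_6), S(h_5,h_6)) all reduce to 0 modulo the current basis, so we have a Gröbner basis.
Inter-reduce: drop elements whose leading term is divisible by another's, tail-reduce, and make monic.
Reduced Gröbner basis: {p, q - 3}.

From the last basis element, q - 3 = 0, so q takes values in {3}. Each choice, substituted upward through the basis, yields the corresponding point(s) of the solution set.
  q = 3: the earlier basis element becomes p = 0, giving p = 0 — point (0, 3).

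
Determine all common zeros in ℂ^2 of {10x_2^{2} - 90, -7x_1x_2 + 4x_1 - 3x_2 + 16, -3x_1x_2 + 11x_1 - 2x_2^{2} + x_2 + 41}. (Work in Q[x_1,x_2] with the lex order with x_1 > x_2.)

{(-1, -3)}

Compute a lex Gröbner basis by Buchberger's algorithm.
f_1 = 10x_2^{2} - 90, LT = x_2^{2}.
f_2 = -7x_1x_2 + 4x_1 - 3x_2 + 16, LT = x_1x_2.
f_3 = -3x_1x_2 + 11x_1 - 2x_2^{2} + x_2 + 41, LT = x_1x_2.

S(f_1,f_2): lcm = x_1x_2^{2}. S = \tfrac{4}{7}x_1x_2 - 9x_1 - \tfrac{3}{7}x_2^{2} + \tfrac{16}{7}x_2.
  leading term x_1x_2: subtract (-\tfrac{4}{49})·f_2 from \tfrac{4}{7}x_1x_2 - 9x_1 - \tfrac{3}{7}x_2^{2} + \tfrac{16}{7}x_2 → -\tfrac{425}{49}x_1 - \tfrac{3}{7}x_2^{2} + \tfrac{100}{49}x_2 + \tfrac{64}{49}
  leading term x_1: no divisor's leading term divides it; move -\tfrac{425}{49}x_1 to the remainder.
  leading term x_2^{2}: subtract (-\tfrac{3}{70})·f_1 from -\tfrac{3}{7}x_2^{2} + \tfrac{100}{49}x_2 + \tfrac{64}{49} → \tfrac{100}{49}x_2 - \tfrac{125}{49}
  leading term x_2: no divisor's leading term divides it; move \tfrac{100}{49}x_2 to the remainder.
  leading term 1: no divisor's leading term divides it; move -\tfrac{125}{49} to the remainder.
  remainder -\tfrac{425}{49}x_1 + \tfrac{100}{49}x_2 - \tfrac{125}{49} ≠ 0; add h_4 = -\tfrac{425}{49}x_1 + \tfrac{100}{49}x_2 - \tfrac{125}{49} to the basis.

S(f_1,f_3): lcm = x_1x_2^{2}. S = \tfrac{11}{3}x_1x_2 - 9x_1 - \tfrac{2}{3}x_2^{3} + \tfrac{1}{3}x_2^{2} + \tfrac{41}{3}x_2.
  leading term x_1x_2: subtract (-\tfrac{11}{21})·f_2 from \tfrac{11}{3}x_1x_2 - 9x_1 - \tfrac{2}{3}x_2^{3} + \tfrac{1}{3}x_2^{2} + \tfrac{41}{3}x_2 → -\tfrac{145}{21}x_1 - \tfrac{2}{3}x_2^{3} + \tfrac{1}{3}x_2^{2} + \tfrac{254}{21}x_2 + \tfrac{176}{21}
  leading term x_1: subtract (\tfrac{203}{255})·h_4 from -\tfrac{145}{21}x_1 - \tfrac{2}{3}x_2^{3} + \tfrac{1}{3}x_2^{2} + \tfrac{254}{21}x_2 + \tfrac{176}{21} → -\tfrac{2}{3}x_2^{3} + \tfrac{1}{3}x_2^{2} + \tfrac{178}{17}x_2 + \tfrac{177}{17}
  leading term x_2^{3}: subtract (-\tfrac{1}{15}x_2)·f_1 from -\tfrac{2}{3}x_2^{3} + \tfrac{1}{3}x_2^{2} + \tfrac{178}{17}x_2 + \tfrac{177}{17} → \tfrac{1}{3}x_2^{2} + \tfrac{76}{17}x_2 + \tfrac{177}{17}
  leading term x_2^{2}: subtract (\tfrac{1}{30})·f_1 from \tfrac{1}{3}x_2^{2} + \tfrac{76}{17}x_2 + \tfrac{177}{17} → \tfrac{76}{17}x_2 + \tfrac{228}{17}
  leading term x_2: no divisor's leading term divides it; move \tfrac{76}{17}x_2 to the remainder.
  leading term 1: no divisor's leading term divides it; move \tfrac{228}{17} to the remainder.
  remainder \tfrac{76}{17}x_2 + \tfrac{228}{17} ≠ 0; add h_5 = \tfrac{76}{17}x_2 + \tfrac{228}{17} to the basis.

The other S-polynomials (S(f_2,f_3), S(f_1,h_4), S(f_2,h_4), S(f_3,h_4), S(f_1,h_5), S(f_2,h_5), S(f_3,h_5), S(h_4,h_5)) all reduce to 0 modulo the current basis, so we have a Gröbner basis.
Inter-reduce: drop elements whose leading term is divisible by another's, tail-reduce, and make monic.
Reduced Gröbner basis: {x_1 + 1, x_2 + 3}.

Elimination: the polynomial x_2 + 3 lies in the elimination ideal for x_2, so x_2 ∈ {-3}. For each such x_2, the remaining basis elements (now univariate) give the rest of the solution.
  x_2 = -3: the earlier basis element becomes x_1 + 1 = 0, giving x_1 = -1 — point (-1, -3).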